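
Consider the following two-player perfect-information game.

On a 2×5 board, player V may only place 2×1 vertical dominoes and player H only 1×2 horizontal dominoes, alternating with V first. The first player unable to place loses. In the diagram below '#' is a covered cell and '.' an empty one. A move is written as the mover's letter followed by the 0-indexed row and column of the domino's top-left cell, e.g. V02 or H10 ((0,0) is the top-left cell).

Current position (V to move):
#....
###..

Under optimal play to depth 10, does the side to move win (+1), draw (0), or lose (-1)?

value(#..../###.., V) = +1

[#..../###..] V move#1: V03:+1/#..#./####.*, V04:-1/#...#/###.#
[#..#./####.] H move#2: H01:-1/####./####.*
[####./####.] V move#3: V04:+1/#####/#####*
[#####/#####] end (terminal -1, H#4); searched #..../###.. to 10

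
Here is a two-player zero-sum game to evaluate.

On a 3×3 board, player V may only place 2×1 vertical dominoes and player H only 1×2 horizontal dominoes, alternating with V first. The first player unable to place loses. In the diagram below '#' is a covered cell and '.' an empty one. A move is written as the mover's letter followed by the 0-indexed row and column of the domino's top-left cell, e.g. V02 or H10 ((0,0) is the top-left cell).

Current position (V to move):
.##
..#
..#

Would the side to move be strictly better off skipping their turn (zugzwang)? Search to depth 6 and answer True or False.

zugzwang(.##/..#/..#, V) = False

p1 V@[.##/..#/..#]: V00[###/#.#/..#]-1 V10[.##/#.#/#.#]+1* V11[.##/.##/.##]+1
p2 H@[.##/#.#/#.#] terminal -1; root [.##/..#/..#] d6
suppose V passes — search the same position with H to move:
pass> p1 H@[.##/..#/..#]: H10[.##/###/..#]+1* H20[.##/..#/###]-1
pass> p2 V@[.##/###/..#] terminal -1; root [.##/..#/..#] d6
for V: play +1, pass -1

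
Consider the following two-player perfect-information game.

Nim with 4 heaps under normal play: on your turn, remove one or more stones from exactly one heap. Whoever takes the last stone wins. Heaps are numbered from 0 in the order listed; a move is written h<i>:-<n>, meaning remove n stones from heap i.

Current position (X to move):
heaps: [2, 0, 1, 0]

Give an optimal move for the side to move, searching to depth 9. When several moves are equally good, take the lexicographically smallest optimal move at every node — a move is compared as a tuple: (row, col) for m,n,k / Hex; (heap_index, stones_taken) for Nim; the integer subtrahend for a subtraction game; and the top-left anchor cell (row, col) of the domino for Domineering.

X's best at [(2,0,1,0)]: h0:-1

ply 1, X at (2,0,1,0) | h0:-1=+1→(1,0,1,0)*; h0:-2=-1→(0,0,1,0); h2:-1=-1→(2,0,0,0)
ply 2, O at (1,0,1,0) | h0:-1=-1→(0,0,1,0)*; h2:-1=-1→(1,0,0,0)
ply 3, X at (0,0,1,0) | h2:-1=+1→(0,0,0,0)*
ply 4: (0,0,0,0) is terminal -1 (O); from (2,0,1,0) depth 9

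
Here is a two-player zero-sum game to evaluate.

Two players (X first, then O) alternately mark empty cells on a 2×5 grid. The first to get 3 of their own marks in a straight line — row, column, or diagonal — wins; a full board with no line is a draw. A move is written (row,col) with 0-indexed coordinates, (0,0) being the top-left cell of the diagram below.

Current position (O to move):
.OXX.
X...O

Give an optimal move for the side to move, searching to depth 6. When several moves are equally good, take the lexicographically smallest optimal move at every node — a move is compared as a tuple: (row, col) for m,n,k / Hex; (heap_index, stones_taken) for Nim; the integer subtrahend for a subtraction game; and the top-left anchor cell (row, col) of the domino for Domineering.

O's best at [.OXX./X...O]: (0,4)

p1 O@[.OXX./X...O]: (0,0)[OOXX./X...O]-1 (0,4)[.OXXO/X...O]+0* (1,1)[.OXX./XO..O]-1 (1,2)[.OXX./X.O.O]-1 (1,3)[.OXX./X..OO]-1
p2 X@[.OXXO/X...O]: (0,0)[XOXXO/X...O]+0* (1,1)[.OXXO/XX..O]+0 (1,2)[.OXXO/X.X.O]+0 (1,3)[.OXXO/X..XO]+0
p3 O@[XOXXO/X...O]: (1,1)[XOXXO/XO..O]+0* (1,2)[XOXXO/X.O.O]+0 (1,3)[XOXXO/X..OO]+0
p4 X@[XOXXO/XO..O]: (1,2)[XOXXO/XOX.O]+0* (1,3)[XOXXO/XO.XO]+0
p5 O@[XOXXO/XOX.O]: (1,3)[XOXXO/XOXOO]+0*
p6 X@[XOXXO/XOXOO] terminal +0; root [.OXX./X...O] d6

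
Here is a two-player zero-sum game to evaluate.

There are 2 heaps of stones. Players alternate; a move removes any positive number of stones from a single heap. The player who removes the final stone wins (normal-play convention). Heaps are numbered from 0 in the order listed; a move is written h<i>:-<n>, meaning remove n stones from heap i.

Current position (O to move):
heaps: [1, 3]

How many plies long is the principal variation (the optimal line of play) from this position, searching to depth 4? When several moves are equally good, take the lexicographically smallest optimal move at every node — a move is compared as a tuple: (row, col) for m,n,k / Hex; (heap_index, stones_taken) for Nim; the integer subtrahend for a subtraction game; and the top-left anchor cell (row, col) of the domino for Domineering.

[(1,3)] O move#1: h0:-1:-1/(0,3), h1:-1:-1/(1,2), h1:-2:+1/(1,1)*, h1:-3:-1/(1,0)
[(1,1)] X move#2: h0:-1:-1/(0,1)*, h1:-1:-1/(1,0)
[(0,1)] O move#3: h1:-1:+1/(0,0)*
[(0,0)] end (terminal -1, X#4); searched (1,3) to 4

PV length from [(1,3)]: 3 plies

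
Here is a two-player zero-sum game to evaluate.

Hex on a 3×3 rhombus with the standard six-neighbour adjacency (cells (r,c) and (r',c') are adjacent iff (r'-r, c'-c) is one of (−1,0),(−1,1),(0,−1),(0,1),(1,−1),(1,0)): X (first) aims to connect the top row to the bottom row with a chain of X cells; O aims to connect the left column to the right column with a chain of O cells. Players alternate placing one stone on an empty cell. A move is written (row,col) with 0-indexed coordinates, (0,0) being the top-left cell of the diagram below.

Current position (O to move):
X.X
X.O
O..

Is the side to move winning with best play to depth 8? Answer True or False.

p1 O@[X.X/X.O/O..]: (0,1)[XOX/X.O/O..]+1* (1,1)[X.X/XOO/O..]+1 (2,1)[X.X/X.O/OO.]+1 (2,2)[X.X/X.O/O.O]+1
p2 X@[XOX/X.O/O..]: (1,1)[XOX/XXO/O..]-1* (2,1)[XOX/X.O/OX.]-1 (2,2)[XOX/X.O/O.X]-1
p3 O@[XOX/XXO/O..]: (2,1)[XOX/XXO/OO.]+1* (2,2)[XOX/XXO/O.O]-1
p4 X@[XOX/XXO/OO.] terminal -1; root [X.X/X.O/O..] d8

O winning at [X.X/X.O/O..]: True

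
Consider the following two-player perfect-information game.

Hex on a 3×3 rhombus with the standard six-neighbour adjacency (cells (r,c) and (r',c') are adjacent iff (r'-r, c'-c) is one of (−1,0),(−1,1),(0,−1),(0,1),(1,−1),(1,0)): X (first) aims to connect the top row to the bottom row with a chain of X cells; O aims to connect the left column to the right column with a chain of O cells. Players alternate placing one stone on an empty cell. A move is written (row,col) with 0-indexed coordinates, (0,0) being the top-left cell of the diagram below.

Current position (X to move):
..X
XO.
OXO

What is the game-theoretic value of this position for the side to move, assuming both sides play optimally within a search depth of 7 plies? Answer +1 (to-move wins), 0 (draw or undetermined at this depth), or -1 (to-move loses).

ply 1, X at ..X/XO./OXO | (0,0)=-1→X.X/XO./OXO; (0,1)=-1→.XX/XO./OXO; (1,2)=+1→..X/XOX/OXO*
ply 2: ..X/XOX/OXO is terminal -1 (O); from ..X/XO./OXO depth 7

value(..X/XO./OXO, X) = +1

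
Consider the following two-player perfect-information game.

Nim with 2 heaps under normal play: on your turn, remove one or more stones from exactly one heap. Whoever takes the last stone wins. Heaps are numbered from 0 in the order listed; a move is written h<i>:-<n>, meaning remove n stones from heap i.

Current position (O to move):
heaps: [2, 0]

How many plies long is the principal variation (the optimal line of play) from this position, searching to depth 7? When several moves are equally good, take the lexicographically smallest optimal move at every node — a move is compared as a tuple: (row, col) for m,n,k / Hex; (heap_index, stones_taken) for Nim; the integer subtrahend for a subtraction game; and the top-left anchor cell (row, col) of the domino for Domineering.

[(2,0)] O move#1: h0:-1:-1/(1,0), h0:-2:+1/(0,0)*
[(0,0)] end (terminal -1, X#2); searched (2,0) to 7

PV length from [(2,0)]: 1 ply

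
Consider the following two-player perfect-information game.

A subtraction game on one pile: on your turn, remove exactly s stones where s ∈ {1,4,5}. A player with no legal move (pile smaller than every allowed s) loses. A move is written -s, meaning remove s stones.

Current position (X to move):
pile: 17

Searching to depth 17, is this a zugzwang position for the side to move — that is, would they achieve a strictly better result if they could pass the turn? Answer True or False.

[17] X move#1: -1:+1/16*, -4:-1/13, -5:-1/12
[16] O move#2: -1:-1/15*, -4:-1/12, -5:-1/11
[15] X move#3: -1:-1/14, -4:-1/11, -5:+1/10*
[10] O move#4: -1:-1/9*, -4:-1/6, -5:-1/5
[9] X move#5: -1:+1/8*, -4:-1/5, -5:-1/4
[8] O move#6: -1:-1/7*, -4:-1/4, -5:-1/3
[7] X move#7: -1:-1/6, -4:-1/3, -5:+1/2*
[2] O move#8: -1:-1/1*
[1] X move#9: -1:+1/0*
[0] end (terminal -1, O#10); searched 17 to 17
suppose X passes — search the same position with O to move:
pass> [17] O move#1: -1:+1/16*, -4:-1/13, -5:-1/12
pass> [16] X move#2: -1:-1/15*, -4:-1/12, -5:-1/11
pass> [15] O move#3: -1:-1/14, -4:-1/11, -5:+1/10*
pass> [10] X move#4: -1:-1/9*, -4:-1/6, -5:-1/5
pass> [9] O move#5: -1:+1/8*, -4:-1/5, -5:-1/4
pass> [8] X move#6: -1:-1/7*, -4:-1/4, -5:-1/3
pass> [7] O move#7: -1:-1/6, -4:-1/3, -5:+1/2*
pass> [2] X move#8: -1:-1/1*
pass> [1] O move#9: -1:+1/0*
pass> [0] end (terminal -1, X#10); searched 17 to 17
for X: play +1, pass -1

zugzwang(17, X) = False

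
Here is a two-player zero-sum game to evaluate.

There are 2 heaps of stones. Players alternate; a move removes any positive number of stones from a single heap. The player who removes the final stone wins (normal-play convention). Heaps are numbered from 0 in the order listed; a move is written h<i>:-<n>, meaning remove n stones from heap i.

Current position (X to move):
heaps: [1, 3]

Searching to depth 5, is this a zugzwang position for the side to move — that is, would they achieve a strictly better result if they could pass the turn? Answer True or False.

zugzwang((1,3), X) = False

p1 X@[(1,3)]: h0:-1[(0,3)]-1 h1:-1[(1,2)]-1 h1:-2[(1,1)]+1* h1:-3[(1,0)]-1
p2 O@[(1,1)]: h0:-1[(0,1)]-1* h1:-1[(1,0)]-1
p3 X@[(0,1)]: h1:-1[(0,0)]+1*
p4 O@[(0,0)] terminal -1; root [(1,3)] d5
pass branch (O moves first from the same position):
  | p1 O@[(1,3)]: h0:-1[(0,3)]-1 h1:-1[(1,2)]-1 h1:-2[(1,1)]+1* h1:-3[(1,0)]-1
  | p2 X@[(1,1)]: h0:-1[(0,1)]-1* h1:-1[(1,0)]-1
  | p3 O@[(0,1)]: h1:-1[(0,0)]+1*
  | p4 X@[(0,0)] terminal -1; root [(1,3)] d5
X moving scores +1; X passing scores -1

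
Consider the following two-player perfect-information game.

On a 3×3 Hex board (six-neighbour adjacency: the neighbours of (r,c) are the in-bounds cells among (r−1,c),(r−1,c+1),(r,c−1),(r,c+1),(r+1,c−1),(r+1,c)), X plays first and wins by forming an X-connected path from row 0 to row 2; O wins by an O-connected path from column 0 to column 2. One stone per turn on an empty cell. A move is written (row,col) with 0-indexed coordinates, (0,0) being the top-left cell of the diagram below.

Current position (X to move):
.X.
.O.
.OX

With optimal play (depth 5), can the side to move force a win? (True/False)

X winning at [.X./.O./.OX]: False

ply 1, X at .X./.O./.OX | (0,0)=-1→XX./.O./.OX*; (0,2)=-1→.XX/.O./.OX; (1,0)=-1→.X./XO./.OX; (1,2)=-1→.X./.OX/.OX; (2,0)=-1→.X./.O./XOX
ply 2, O at XX./.O./.OX | (0,2)=+1→XXO/.O./.OX*; (1,0)=+1→XX./OO./.OX; (1,2)=+1→XX./.OO/.OX; (2,0)=+1→XX./.O./OOX
ply 3, X at XXO/.O./.OX | (1,0)=-1→XXO/XO./.OX*; (1,2)=-1→XXO/.OX/.OX; (2,0)=-1→XXO/.O./XOX
ply 4, O at XXO/XO./.OX | (1,2)=-1→XXO/XOO/.OX; (2,0)=+1→XXO/XO./OOX*
ply 5: XXO/XO./OOX is terminal -1 (X); from .X./.O./.OX depth 5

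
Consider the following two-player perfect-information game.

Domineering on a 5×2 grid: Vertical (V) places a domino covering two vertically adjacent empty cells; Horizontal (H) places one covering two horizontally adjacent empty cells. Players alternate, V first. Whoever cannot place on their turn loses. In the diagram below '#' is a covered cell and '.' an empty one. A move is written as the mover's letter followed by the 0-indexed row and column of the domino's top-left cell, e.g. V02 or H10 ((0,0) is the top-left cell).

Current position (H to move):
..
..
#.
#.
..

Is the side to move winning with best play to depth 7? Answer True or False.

[../../#./#./..] H move#1: H00:+1/##/../#./#./..*, H10:+1/../##/#./#./.., H40:-1/../../#./#./##
[##/../#./#./..] V move#2: V11:-1/##/.#/##/#./..*, V21:-1/##/../##/##/.., V31:-1/##/../#./##/.#
[##/.#/##/#./..] H move#3: H40:+1/##/.#/##/#./##*
[##/.#/##/#./##] end (terminal -1, V#4); searched ../../#./#./.. to 7

H winning at [../../#./#./..]: True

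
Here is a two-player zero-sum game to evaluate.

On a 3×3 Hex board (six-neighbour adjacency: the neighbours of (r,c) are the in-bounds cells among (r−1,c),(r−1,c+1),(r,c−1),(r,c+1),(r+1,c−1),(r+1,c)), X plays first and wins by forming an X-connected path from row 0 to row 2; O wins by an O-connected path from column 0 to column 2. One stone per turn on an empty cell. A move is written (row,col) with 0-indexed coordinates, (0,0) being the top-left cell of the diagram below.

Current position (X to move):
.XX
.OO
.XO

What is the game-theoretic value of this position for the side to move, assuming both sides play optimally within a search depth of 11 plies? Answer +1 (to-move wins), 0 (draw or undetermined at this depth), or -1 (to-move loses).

value(.XX/.OO/.XO, X) = -1

[.XX/.OO/.XO] X move#1: (0,0):-1/XXX/.OO/.XO*, (1,0):-1/.XX/XOO/.XO, (2,0):-1/.XX/.OO/XXO
[XXX/.OO/.XO] O move#2: (1,0):+1/XXX/OOO/.XO*, (2,0):+1/XXX/.OO/OXO
[XXX/OOO/.XO] end (terminal -1, X#3); searched .XX/.OO/.XO to 11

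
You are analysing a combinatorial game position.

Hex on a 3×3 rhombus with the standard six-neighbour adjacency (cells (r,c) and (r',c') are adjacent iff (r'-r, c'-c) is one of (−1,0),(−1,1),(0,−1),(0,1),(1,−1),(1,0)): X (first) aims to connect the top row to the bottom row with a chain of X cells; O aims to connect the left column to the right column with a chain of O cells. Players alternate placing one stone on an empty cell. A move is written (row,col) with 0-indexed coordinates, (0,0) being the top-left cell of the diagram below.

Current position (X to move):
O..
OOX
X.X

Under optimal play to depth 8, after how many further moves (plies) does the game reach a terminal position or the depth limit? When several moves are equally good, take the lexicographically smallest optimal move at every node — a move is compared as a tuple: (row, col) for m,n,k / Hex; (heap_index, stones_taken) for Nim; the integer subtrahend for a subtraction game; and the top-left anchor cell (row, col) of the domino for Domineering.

p1 X@[O../OOX/X.X]: (0,1)[OX./OOX/X.X]-1 (0,2)[O.X/OOX/X.X]+1* (2,1)[O../OOX/XXX]-1
p2 O@[O.X/OOX/X.X] terminal -1; root [O../OOX/X.X] d8

PV length from [O../OOX/X.X]: 1 ply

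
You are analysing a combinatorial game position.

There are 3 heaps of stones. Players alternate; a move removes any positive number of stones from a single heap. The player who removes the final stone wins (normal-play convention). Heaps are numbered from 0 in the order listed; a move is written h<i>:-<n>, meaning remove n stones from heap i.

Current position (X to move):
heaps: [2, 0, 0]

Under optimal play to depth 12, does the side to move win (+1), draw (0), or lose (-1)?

p1 X@[(2,0,0)]: h0:-1[(1,0,0)]-1 h0:-2[(0,0,0)]+1*
p2 O@[(0,0,0)] terminal -1; root [(2,0,0)] d12

value((2,0,0), X) = +1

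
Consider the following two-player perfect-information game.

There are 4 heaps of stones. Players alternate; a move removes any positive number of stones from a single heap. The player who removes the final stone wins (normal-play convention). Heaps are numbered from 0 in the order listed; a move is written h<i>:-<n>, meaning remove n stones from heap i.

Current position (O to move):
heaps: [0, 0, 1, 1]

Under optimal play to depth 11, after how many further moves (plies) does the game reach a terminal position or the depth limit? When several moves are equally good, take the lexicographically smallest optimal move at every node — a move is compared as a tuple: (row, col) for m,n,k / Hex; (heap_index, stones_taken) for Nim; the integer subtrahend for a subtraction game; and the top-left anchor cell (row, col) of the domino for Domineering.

PV length from [(0,0,1,1)]: 2 plies

p1 O@[(0,0,1,1)]: h2:-1[(0,0,0,1)]-1* h3:-1[(0,0,1,0)]-1
p2 X@[(0,0,0,1)]: h3:-1[(0,0,0,0)]+1*
p3 O@[(0,0,0,0)] terminal -1; root [(0,0,1,1)] d11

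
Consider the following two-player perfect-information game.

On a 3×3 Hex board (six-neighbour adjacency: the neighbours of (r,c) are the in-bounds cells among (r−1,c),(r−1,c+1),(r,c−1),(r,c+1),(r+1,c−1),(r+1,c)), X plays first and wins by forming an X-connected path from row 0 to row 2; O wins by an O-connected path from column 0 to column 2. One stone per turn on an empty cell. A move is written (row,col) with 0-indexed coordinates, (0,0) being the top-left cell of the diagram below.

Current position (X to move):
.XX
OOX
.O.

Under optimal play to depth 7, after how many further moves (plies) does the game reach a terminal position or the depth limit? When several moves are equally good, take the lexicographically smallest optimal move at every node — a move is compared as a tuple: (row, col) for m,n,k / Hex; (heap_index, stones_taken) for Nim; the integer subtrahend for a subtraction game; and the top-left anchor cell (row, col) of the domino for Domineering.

[.XX/OOX/.O.] X move#1: (0,0):-1/XXX/OOX/.O., (2,0):-1/.XX/OOX/XO., (2,2):+1/.XX/OOX/.OX*
[.XX/OOX/.OX] end (terminal -1, O#2); searched .XX/OOX/.O. to 7

PV length from [.XX/OOX/.O.]: 1 ply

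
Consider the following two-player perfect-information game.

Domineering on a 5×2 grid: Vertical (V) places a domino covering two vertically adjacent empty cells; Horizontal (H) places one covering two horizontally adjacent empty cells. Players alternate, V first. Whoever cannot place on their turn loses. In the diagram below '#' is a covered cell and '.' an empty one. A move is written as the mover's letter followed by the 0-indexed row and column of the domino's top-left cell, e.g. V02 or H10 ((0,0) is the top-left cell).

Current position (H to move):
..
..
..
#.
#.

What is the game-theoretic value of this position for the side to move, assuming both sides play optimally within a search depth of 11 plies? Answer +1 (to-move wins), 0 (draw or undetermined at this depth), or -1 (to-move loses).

p1 H@[../../../#./#.]: H00[##/../../#./#.]-1 H10[../##/../#./#.]+1* H20[../../##/#./#.]-1
p2 V@[../##/../#./#.]: V21[../##/.#/##/#.]-1* V31[../##/../##/##]-1
p3 H@[../##/.#/##/#.]: H00[##/##/.#/##/#.]+1*
p4 V@[##/##/.#/##/#.] terminal -1; root [../../../#./#.] d11

value(../../../#./#., H) = +1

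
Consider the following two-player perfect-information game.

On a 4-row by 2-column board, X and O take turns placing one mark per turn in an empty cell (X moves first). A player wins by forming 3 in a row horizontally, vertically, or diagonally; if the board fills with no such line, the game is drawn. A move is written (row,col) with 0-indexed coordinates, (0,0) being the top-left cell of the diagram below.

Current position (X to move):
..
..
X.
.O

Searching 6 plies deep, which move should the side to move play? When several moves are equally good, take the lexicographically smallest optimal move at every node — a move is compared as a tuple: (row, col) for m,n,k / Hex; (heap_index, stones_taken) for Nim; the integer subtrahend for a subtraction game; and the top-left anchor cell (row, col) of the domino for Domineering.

X's best at [../../X./.O]: (1,0)

ply 1, X at ../../X./.O | (0,0)=+0→X./../X./.O; (0,1)=+0→.X/../X./.O; (1,0)=+1→../X./X./.O*; (1,1)=+0→../.X/X./.O; (2,1)=+0→../../XX/.O; (3,0)=+0→../../X./XO
ply 2, O at ../X./X./.O | (0,0)=-1→O./X./X./.O*; (0,1)=-1→.O/X./X./.O; (1,1)=-1→../XO/X./.O; (2,1)=-1→../X./XO/.O; (3,0)=-1→../X./X./OO
ply 3, X at O./X./X./.O | (0,1)=+0→OX/X./X./.O; (1,1)=+0→O./XX/X./.O; (2,1)=+0→O./X./XX/.O; (3,0)=+1→O./X./X./XO*
ply 4: O./X./X./XO is terminal -1 (O); from ../../X./.O depth 6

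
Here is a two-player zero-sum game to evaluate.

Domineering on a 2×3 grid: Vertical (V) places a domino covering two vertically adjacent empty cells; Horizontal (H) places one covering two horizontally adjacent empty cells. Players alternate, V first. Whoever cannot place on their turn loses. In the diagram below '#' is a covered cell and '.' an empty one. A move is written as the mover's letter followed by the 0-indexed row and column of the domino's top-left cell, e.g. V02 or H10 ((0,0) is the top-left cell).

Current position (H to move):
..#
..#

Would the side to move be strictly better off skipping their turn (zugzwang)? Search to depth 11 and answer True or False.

[..#/..#] H move#1: H00:+1/###/..#*, H10:+1/..#/###
[###/..#] end (terminal -1, V#2); searched ..#/..# to 11
pass branch (V moves first from the same position):
  | [..#/..#] V move#1: V00:+1/#.#/#.#*, V01:+1/.##/.##
  | [#.#/#.#] end (terminal -1, H#2); searched ..#/..# to 11
H moving scores +1; H passing scores -1

zugzwang(..#/..#, H) = False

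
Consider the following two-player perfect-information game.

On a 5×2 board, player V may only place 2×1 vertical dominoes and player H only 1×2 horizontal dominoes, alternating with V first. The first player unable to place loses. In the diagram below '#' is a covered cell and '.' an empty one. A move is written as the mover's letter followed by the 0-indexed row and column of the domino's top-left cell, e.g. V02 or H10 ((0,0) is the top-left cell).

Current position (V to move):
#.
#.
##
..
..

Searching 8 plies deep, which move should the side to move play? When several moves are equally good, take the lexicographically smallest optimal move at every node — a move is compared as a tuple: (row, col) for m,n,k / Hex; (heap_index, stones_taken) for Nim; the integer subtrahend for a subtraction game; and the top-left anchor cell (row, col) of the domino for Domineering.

p1 V@[#./#./##/../..]: V01[##/##/##/../..]-1 V30[#./#./##/#./#.]+1* V31[#./#./##/.#/.#]+1
p2 H@[#./#./##/#./#.] terminal -1; root [#./#./##/../..] d8

V's best at [#./#./##/../..]: V30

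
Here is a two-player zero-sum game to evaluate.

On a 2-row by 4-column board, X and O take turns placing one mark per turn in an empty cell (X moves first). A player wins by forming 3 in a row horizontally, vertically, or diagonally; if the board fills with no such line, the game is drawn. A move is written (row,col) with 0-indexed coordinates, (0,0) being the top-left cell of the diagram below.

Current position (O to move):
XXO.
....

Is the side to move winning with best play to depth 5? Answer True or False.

[XXO./....] O move#1: (0,3):+0/XXOO/....*, (1,0):+0/XXO./O..., (1,1):+0/XXO./.O.., (1,2):+0/XXO./..O., (1,3):+0/XXO./...O
[XXOO/....] X move#2: (1,0):+0/XXOO/X...*, (1,1):+0/XXOO/.X.., (1,2):+0/XXOO/..X., (1,3):+0/XXOO/...X
[XXOO/X...] O move#3: (1,1):+0/XXOO/XO..*, (1,2):+0/XXOO/X.O., (1,3):+0/XXOO/X..O
[XXOO/XO..] X move#4: (1,2):+0/XXOO/XOX.*, (1,3):+0/XXOO/XO.X
[XXOO/XOX.] O move#5: (1,3):+0/XXOO/XOXO*
[XXOO/XOXO] end (terminal +0, X#6); searched XXO./.... to 5

O winning at [XXO./....]: False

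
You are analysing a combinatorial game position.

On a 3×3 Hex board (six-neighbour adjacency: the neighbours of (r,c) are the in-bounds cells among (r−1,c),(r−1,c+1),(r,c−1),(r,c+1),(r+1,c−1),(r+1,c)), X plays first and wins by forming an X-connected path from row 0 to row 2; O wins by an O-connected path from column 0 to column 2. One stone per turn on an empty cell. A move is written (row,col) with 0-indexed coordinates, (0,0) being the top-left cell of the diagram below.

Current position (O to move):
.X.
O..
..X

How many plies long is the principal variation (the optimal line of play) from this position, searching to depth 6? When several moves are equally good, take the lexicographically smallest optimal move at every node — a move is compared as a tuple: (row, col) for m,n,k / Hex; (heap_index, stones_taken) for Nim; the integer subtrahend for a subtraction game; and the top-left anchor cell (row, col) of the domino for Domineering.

[.X./O../..X] O move#1: (0,0):-1/OX./O../..X, (0,2):-1/.XO/O../..X, (1,1):+1/.X./OO./..X*, (1,2):-1/.X./O.O/..X, (2,0):-1/.X./O../O.X, (2,1):-1/.X./O../.OX
[.X./OO./..X] X move#2: (0,0):-1/XX./OO./..X*, (0,2):-1/.XX/OO./..X, (1,2):-1/.X./OOX/..X, (2,0):-1/.X./OO./X.X, (2,1):-1/.X./OO./.XX
[XX./OO./..X] O move#3: (0,2):+1/XXO/OO./..X*, (1,2):+1/XX./OOO/..X, (2,0):+1/XX./OO./O.X, (2,1):+1/XX./OO./.OX
[XXO/OO./..X] end (terminal -1, X#4); searched .X./O../..X to 6

PV length from [.X./O../..X]: 3 plies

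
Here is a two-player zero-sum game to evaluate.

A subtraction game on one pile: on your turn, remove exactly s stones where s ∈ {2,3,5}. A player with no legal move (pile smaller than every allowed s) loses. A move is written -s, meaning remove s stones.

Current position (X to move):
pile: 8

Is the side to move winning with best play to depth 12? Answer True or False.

ply 1, X at 8 | -2=-1→6*; -3=-1→5; -5=-1→3
ply 2, O at 6 | -2=-1→4; -3=-1→3; -5=+1→1*
ply 3: 1 is terminal -1 (X); from 8 depth 12

X winning at [8]: False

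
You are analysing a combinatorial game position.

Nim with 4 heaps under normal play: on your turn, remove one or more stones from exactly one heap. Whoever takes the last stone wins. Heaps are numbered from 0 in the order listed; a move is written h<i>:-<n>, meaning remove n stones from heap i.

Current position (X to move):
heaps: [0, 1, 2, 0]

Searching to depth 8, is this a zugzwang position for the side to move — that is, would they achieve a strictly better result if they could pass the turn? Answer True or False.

zugzwang((0,1,2,0), X) = False

p1 X@[(0,1,2,0)]: h1:-1[(0,0,2,0)]-1 h2:-1[(0,1,1,0)]+1* h2:-2[(0,1,0,0)]-1
p2 O@[(0,1,1,0)]: h1:-1[(0,0,1,0)]-1* h2:-1[(0,1,0,0)]-1
p3 X@[(0,0,1,0)]: h2:-1[(0,0,0,0)]+1*
p4 O@[(0,0,0,0)] terminal -1; root [(0,1,2,0)] d8
pass branch (O moves first from the same position):
  | p1 O@[(0,1,2,0)]: h1:-1[(0,0,2,0)]-1 h2:-1[(0,1,1,0)]+1* h2:-2[(0,1,0,0)]-1
  | p2 X@[(0,1,1,0)]: h1:-1[(0,0,1,0)]-1* h2:-1[(0,1,0,0)]-1
  | p3 O@[(0,0,1,0)]: h2:-1[(0,0,0,0)]+1*
  | p4 X@[(0,0,0,0)] terminal -1; root [(0,1,2,0)] d8
X moving scores +1; X passing scores -1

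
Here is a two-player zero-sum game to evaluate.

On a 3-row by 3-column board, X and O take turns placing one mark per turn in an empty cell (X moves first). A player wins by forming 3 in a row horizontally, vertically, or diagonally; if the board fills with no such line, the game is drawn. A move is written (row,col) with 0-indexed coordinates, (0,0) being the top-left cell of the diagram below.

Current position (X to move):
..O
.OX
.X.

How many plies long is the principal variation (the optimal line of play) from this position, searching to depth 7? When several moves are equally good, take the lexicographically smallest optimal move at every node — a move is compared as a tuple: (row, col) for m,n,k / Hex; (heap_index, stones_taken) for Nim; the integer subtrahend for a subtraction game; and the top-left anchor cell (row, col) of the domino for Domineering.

PV length from [..O/.OX/.X.]: 5 plies

p1 X@[..O/.OX/.X.]: (0,0)[X.O/.OX/.X.]-1 (0,1)[.XO/.OX/.X.]-1 (1,0)[..O/XOX/.X.]-1 (2,0)[..O/.OX/XX.]+0* (2,2)[..O/.OX/.XX]-1
p2 O@[..O/.OX/XX.]: (0,0)[O.O/.OX/XX.]-1 (0,1)[.OO/.OX/XX.]-1 (1,0)[..O/OOX/XX.]-1 (2,2)[..O/.OX/XXO]+0*
p3 X@[..O/.OX/XXO]: (0,0)[X.O/.OX/XXO]+0* (0,1)[.XO/.OX/XXO]-1 (1,0)[..O/XOX/XXO]-1
p4 O@[X.O/.OX/XXO]: (0,1)[XOO/.OX/XXO]-1 (1,0)[X.O/OOX/XXO]+0*
p5 X@[X.O/OOX/XXO]: (0,1)[XXO/OOX/XXO]+0*
p6 O@[XXO/OOX/XXO] terminal +0; root [..O/.OX/.X.] d7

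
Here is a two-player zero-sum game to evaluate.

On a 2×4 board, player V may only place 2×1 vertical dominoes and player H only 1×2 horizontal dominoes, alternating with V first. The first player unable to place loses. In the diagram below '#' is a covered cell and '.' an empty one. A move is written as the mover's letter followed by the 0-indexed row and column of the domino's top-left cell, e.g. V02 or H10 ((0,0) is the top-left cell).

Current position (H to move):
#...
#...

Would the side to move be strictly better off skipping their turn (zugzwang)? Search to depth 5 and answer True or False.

[#.../#...] H move#1: H01:+1/###./#...*, H02:+1/#.##/#..., H11:+1/#.../###., H12:+1/#.../#.##
[###./#...] V move#2: V03:-1/####/#..#*
[####/#..#] H move#3: H11:+1/####/####*
[####/####] end (terminal -1, V#4); searched #.../#... to 5
if H skipped the turn, V would face:
~ [#.../#...] V move#1: V01:-1/##../##.., V02:+1/#.#./#.#.*, V03:-1/#..#/#..#
~ [#.#./#.#.] end (terminal -1, H#2); searched #.../#... to 5
compare (H): move=+1 vs pass=-1

zugzwang(#.../#..., H) = False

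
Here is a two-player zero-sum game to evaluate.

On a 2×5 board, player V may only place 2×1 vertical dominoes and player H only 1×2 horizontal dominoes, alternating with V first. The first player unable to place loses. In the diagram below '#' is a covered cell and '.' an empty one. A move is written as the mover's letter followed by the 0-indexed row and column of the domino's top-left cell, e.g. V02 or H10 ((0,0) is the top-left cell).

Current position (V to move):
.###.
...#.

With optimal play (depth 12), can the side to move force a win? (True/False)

p1 V@[.###./...#.]: V00[####./#..#.]+1* V04[.####/...##]-1
p2 H@[####./#..#.]: H11[####./####.]-1*
p3 V@[####./####.]: V04[#####/#####]+1*
p4 H@[#####/#####] terminal -1; root [.###./...#.] d12

V winning at [.###./...#.]: True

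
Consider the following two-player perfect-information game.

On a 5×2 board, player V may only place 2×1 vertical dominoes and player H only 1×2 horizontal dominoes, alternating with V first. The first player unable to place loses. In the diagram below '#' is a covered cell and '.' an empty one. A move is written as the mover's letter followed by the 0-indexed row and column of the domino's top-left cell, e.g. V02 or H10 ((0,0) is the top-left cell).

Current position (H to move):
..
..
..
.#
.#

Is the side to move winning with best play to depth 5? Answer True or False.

H winning at [../../../.#/.#]: True

ply 1, H at ../../../.#/.# | H00=-1→##/../../.#/.#; H10=+1→../##/../.#/.#*; H20=-1→../../##/.#/.#
ply 2, V at ../##/../.#/.# | V20=-1→../##/#./##/.#*; V30=-1→../##/../##/##
ply 3, H at ../##/#./##/.# | H00=+1→##/##/#./##/.#*
ply 4: ##/##/#./##/.# is terminal -1 (V); from ../../../.#/.# depth 5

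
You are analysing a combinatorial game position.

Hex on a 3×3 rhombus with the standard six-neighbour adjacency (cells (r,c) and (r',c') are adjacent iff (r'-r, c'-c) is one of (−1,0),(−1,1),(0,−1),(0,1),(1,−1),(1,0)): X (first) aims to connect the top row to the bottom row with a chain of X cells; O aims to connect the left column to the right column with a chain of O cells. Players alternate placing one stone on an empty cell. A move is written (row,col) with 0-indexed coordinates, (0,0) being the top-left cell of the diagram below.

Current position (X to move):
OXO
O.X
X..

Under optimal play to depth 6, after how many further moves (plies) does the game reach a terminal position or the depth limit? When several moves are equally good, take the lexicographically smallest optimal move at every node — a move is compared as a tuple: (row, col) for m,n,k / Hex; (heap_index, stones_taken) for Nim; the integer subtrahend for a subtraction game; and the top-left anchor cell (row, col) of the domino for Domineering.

[OXO/O.X/X..] X move#1: (1,1):+1/OXO/OXX/X..*, (2,1):-1/OXO/O.X/XX., (2,2):-1/OXO/O.X/X.X
[OXO/OXX/X..] end (terminal -1, O#2); searched OXO/O.X/X.. to 6

PV length from [OXO/O.X/X..]: 1 ply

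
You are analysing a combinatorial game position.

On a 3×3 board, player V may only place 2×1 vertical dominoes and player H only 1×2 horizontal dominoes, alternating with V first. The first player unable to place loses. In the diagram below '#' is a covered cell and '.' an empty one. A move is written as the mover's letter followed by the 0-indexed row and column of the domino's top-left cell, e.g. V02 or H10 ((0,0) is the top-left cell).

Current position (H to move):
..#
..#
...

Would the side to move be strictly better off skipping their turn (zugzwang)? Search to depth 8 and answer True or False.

ply 1, H at ..#/..#/... | H00=-1→###/..#/...; H10=+1→..#/###/...*; H20=-1→..#/..#/##.; H21=-1→..#/..#/.##
ply 2: ..#/###/... is terminal -1 (V); from ..#/..#/... depth 8
suppose H passes — search the same position with V to move:
pass> ply 1, V at ..#/..#/... | V00=+1→#.#/#.#/...*; V01=+1→.##/.##/...; V10=+1→..#/#.#/#..; V11=+1→..#/.##/.#.
pass> ply 2, H at #.#/#.#/... | H20=-1→#.#/#.#/##.*; H21=-1→#.#/#.#/.##
pass> ply 3, V at #.#/#.#/##. | V01=+1→###/###/##.*
pass> ply 4: ###/###/##. is terminal -1 (H); from ..#/..#/... depth 8
for H: play +1, pass -1

zugzwang(..#/..#/..., H) = False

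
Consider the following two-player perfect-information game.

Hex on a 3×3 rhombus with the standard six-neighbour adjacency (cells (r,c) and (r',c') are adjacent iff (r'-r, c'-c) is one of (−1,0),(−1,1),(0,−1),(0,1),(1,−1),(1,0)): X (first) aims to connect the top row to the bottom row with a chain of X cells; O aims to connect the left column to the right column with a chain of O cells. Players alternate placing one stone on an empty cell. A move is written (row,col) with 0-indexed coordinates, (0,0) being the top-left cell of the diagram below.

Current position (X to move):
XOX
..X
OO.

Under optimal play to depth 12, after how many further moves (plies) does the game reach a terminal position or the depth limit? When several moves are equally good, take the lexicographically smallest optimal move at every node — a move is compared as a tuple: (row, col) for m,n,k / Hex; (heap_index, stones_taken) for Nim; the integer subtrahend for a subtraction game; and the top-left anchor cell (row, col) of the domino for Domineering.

PV length from [XOX/..X/OO.]: 1 ply

p1 X@[XOX/..X/OO.]: (1,0)[XOX/X.X/OO.]-1 (1,1)[XOX/.XX/OO.]-1 (2,2)[XOX/..X/OOX]+1*
p2 O@[XOX/..X/OOX] terminal -1; root [XOX/..X/OO.] d12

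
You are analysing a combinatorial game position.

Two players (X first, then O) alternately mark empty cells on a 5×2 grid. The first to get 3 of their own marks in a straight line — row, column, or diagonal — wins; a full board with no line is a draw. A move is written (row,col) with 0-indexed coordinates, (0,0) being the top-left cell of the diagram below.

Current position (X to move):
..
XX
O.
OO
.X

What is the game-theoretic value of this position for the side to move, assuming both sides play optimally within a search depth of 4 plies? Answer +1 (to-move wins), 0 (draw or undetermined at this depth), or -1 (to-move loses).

[../XX/O./OO/.X] X move#1: (0,0):-1/X./XX/O./OO/.X, (0,1):-1/.X/XX/O./OO/.X, (2,1):-1/../XX/OX/OO/.X, (4,0):+0/../XX/O./OO/XX*
[../XX/O./OO/XX] O move#2: (0,0):+0/O./XX/O./OO/XX*, (0,1):+0/.O/XX/O./OO/XX, (2,1):+0/../XX/OO/OO/XX
[O./XX/O./OO/XX] X move#3: (0,1):+0/OX/XX/O./OO/XX*, (2,1):+0/O./XX/OX/OO/XX
[OX/XX/O./OO/XX] O move#4: (2,1):+0/OX/XX/OO/OO/XX*
[OX/XX/OO/OO/XX] end (terminal +0, X#5); searched ../XX/O./OO/.X to 4

value(../XX/O./OO/.X, X) = 0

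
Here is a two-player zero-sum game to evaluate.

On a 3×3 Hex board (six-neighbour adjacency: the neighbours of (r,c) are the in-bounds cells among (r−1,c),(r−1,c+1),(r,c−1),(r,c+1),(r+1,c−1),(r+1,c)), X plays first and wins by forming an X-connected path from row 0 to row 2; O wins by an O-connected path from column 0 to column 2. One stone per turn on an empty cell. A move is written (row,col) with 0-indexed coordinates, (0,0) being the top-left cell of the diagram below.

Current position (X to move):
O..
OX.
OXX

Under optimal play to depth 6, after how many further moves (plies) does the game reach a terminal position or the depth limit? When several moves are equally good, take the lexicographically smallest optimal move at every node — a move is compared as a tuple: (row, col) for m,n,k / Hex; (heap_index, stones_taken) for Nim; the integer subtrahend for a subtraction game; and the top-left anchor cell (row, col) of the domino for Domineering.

p1 X@[O../OX./OXX]: (0,1)[OX./OX./OXX]+1* (0,2)[O.X/OX./OXX]+1 (1,2)[O../OXX/OXX]+1
p2 O@[OX./OX./OXX] terminal -1; root [O../OX./OXX] d6

PV length from [O../OX./OXX]: 1 ply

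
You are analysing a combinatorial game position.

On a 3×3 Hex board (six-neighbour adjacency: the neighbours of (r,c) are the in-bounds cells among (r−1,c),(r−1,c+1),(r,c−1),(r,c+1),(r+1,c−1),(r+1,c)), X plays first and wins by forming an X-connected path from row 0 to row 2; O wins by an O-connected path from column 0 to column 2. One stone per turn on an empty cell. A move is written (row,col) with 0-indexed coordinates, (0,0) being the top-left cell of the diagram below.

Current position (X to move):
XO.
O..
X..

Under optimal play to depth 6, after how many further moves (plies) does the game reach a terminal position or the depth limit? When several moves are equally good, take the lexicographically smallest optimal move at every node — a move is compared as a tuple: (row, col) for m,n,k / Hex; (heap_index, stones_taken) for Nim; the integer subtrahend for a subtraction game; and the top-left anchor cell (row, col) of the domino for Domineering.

[XO./O../X..] X move#1: (0,2):+1/XOX/O../X..*, (1,1):-1/XO./OX./X.., (1,2):-1/XO./O.X/X.., (2,1):-1/XO./O../XX., (2,2):-1/XO./O../X.X
[XOX/O../X..] O move#2: (1,1):-1/XOX/OO./X..*, (1,2):-1/XOX/O.O/X.., (2,1):-1/XOX/O../XO., (2,2):-1/XOX/O../X.O
[XOX/OO./X..] X move#3: (1,2):+1/XOX/OOX/X..*, (2,1):-1/XOX/OO./XX., (2,2):-1/XOX/OO./X.X
[XOX/OOX/X..] O move#4: (2,1):-1/XOX/OOX/XO.*, (2,2):-1/XOX/OOX/X.O
[XOX/OOX/XO.] X move#5: (2,2):+1/XOX/OOX/XOX*
[XOX/OOX/XOX] end (terminal -1, O#6); searched XO./O../X.. to 6

PV length from [XO./O../X..]: 5 plies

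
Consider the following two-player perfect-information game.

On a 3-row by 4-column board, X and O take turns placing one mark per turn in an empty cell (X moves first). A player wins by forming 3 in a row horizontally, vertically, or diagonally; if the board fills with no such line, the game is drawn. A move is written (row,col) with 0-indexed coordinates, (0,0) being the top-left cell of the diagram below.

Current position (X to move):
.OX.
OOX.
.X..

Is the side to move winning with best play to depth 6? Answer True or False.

X winning at [.OX./OOX./.X..]: True

[.OX./OOX./.X..] X move#1: (0,0):+1/XOX./OOX./.X..*, (0,3):+1/.OXX/OOX./.X.., (1,3):+1/.OX./OOXX/.X.., (2,0):+1/.OX./OOX./XX.., (2,2):+1/.OX./OOX./.XX., (2,3):+1/.OX./OOX./.X.X
[XOX./OOX./.X..] O move#2: (0,3):-1/XOXO/OOX./.X..*, (1,3):-1/XOX./OOXO/.X.., (2,0):-1/XOX./OOX./OX.., (2,2):-1/XOX./OOX./.XO., (2,3):-1/XOX./OOX./.X.O
[XOXO/OOX./.X..] X move#3: (1,3):+0/XOXO/OOXX/.X.., (2,0):+0/XOXO/OOX./XX.., (2,2):+1/XOXO/OOX./.XX.*, (2,3):+0/XOXO/OOX./.X.X
[XOXO/OOX./.XX.] end (terminal -1, O#4); searched .OX./OOX./.X.. to 6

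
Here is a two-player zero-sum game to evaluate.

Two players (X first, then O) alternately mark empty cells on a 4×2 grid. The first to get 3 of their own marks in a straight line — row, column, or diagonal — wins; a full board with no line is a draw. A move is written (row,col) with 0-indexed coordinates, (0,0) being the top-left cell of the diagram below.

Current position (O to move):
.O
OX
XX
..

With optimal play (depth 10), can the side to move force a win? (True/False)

O winning at [.O/OX/XX/..]: False

ply 1, O at .O/OX/XX/.. | (0,0)=-1→OO/OX/XX/..; (3,0)=-1→.O/OX/XX/O.; (3,1)=+0→.O/OX/XX/.O*
ply 2, X at .O/OX/XX/.O | (0,0)=+0→XO/OX/XX/.O*; (3,0)=+0→.O/OX/XX/XO
ply 3, O at XO/OX/XX/.O | (3,0)=+0→XO/OX/XX/OO*
ply 4: XO/OX/XX/OO is terminal +0 (X); from .O/OX/XX/.. depth 10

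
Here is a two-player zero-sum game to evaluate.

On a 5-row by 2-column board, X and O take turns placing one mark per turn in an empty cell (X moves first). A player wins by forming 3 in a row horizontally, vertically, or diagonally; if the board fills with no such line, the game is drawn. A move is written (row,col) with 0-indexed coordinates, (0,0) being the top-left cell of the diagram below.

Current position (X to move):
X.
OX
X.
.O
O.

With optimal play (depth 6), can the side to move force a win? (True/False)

ply 1, X at X./OX/X./.O/O. | (0,1)=+0→XX/OX/X./.O/O.*; (2,1)=+0→X./OX/XX/.O/O.; (3,0)=+0→X./OX/X./XO/O.; (4,1)=+0→X./OX/X./.O/OX
ply 2, O at XX/OX/X./.O/O. | (2,1)=+0→XX/OX/XO/.O/O.*; (3,0)=-1→XX/OX/X./OO/O.; (4,1)=-1→XX/OX/X./.O/OO
ply 3, X at XX/OX/XO/.O/O. | (3,0)=-1→XX/OX/XO/XO/O.; (4,1)=+0→XX/OX/XO/.O/OX*
ply 4, O at XX/OX/XO/.O/OX | (3,0)=+0→XX/OX/XO/OO/OX*
ply 5: XX/OX/XO/OO/OX is terminal +0 (X); from X./OX/X./.O/O. depth 6

X winning at [X./OX/X./.O/O.]: False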